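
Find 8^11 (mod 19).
Using repeated squaring. 11 = 8 + 2 + 1 (binary 1011). Repeated squaring mod 19: 8^1 ≡ 8; 8^2 ≡ 8² = 64 ≡ 7; 8^4 ≡ 7² = 49 ≡ 11; 8^8 ≡ 11² = 121 ≡ 7. Multiply: 8^11 = 8^8 × 8^2 × 8^1 ≡ 7 × 7 × 8 (mod 19): 7 × 7 = 49 ≡ 11; 11 × 8 = 88 ≡ 12. So 8^11 ≡ 12 (mod 19).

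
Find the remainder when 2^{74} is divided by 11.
By Fermat: 2^{10} ≡ 1 (mod 11). 74 = 7×10 + 4. So 2^{74} ≡ 2^{4} ≡ 5 (mod 11)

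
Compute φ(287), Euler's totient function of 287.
240

Prime factorization: 287 = 7 × 41
Using the formula φ(n) = n × Π(1 - 1/p) for each prime factor p:
φ(287) = 287 × (1 - 1/7) × (1 - 1/41)
φ(287) = 240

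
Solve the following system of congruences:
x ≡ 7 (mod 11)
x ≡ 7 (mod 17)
7

Using the Chinese Remainder Theorem:
M = product of moduli = 187
For equation 1: M_1 = 17, 17 ≡ 6 (mod 11), inverse of 17 mod 11 is 2 (check: 6 × 2 = 12 ≡ 1 (mod 11))
For equation 2: M_2 = 11, 11 ≡ 11 (mod 17), inverse of 11 mod 17 is 14 (check: 11 × 14 = 154 ≡ 1 (mod 17))
Combine: x ≡ Σ r_i×M_i×(M_i⁻¹ mod m_i) = 7×17×2 + 7×11×14 = 238 + 1078 = 1316
1316 mod 187 = 7
x ≡ 7 (mod 187)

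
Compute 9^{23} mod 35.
4

Using successive squaring:
Binary expansion of 23: 10111
Powers of 9 mod 35 (each is the square of the previous):
  9^1 ≡ 9 (mod 35)
  9^2 ≡ 9² = 81 ≡ 11 (mod 35)
  9^4 ≡ 11² = 121 ≡ 16 (mod 35)
  9^8 ≡ 16² = 256 ≡ 11 (mod 35)
  9^16 ≡ 11² = 121 ≡ 16 (mod 35)
23 = 16 + 4 + 2 + 1, so 9^23 = 9^16 × 9^4 × 9^2 × 9^1 ≡ 16 × 16 × 11 × 9 (mod 35)
Multiplying step by step:
  16 × 16 = 256 ≡ 11 (mod 35)
  11 × 11 = 121 ≡ 16 (mod 35)
  16 × 9 = 144 ≡ 4 (mod 35)
Result: 9^23 ≡ 4 (mod 35)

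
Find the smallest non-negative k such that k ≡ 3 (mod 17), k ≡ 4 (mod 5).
54

Using the Chinese Remainder Theorem:
M = product of moduli = 85
For equation 1: M_1 = 5, 5 ≡ 5 (mod 17), inverse of 5 mod 17 is 7 (check: 5 × 7 = 35 ≡ 1 (mod 17))
For equation 2: M_2 = 17, 17 ≡ 2 (mod 5), inverse of 17 mod 5 is 3 (check: 2 × 3 = 6 ≡ 1 (mod 5))
Combine: k ≡ Σ r_i×M_i×(M_i⁻¹ mod m_i) = 3×5×7 + 4×17×3 = 105 + 204 = 309
309 mod 85 = 54
k ≡ 54 (mod 85)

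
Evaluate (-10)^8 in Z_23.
(-10) ≡ 13 (mod 23). 8 = 8 (binary 1000). Repeated squaring mod 23: 13^1 ≡ 13; 13^2 ≡ 13² = 169 ≡ 8; 13^4 ≡ 8² = 64 ≡ 18; 13^8 ≡ 18² = 324 ≡ 2. So (-10)^8 ≡ 2 (mod 23).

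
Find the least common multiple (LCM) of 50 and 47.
2350

First find GCD(50, 47) using the Euclidean algorithm:
50 = 1 × 47 + 3
47 = 15 × 3 + 2
3 = 1 × 2 + 1
2 = 2 × 1 + 0
GCD(50, 47) = 1

LCM formula: LCM(a, b) = (a × b) / GCD(a, b)
LCM(50, 47) = (50 × 47) / 1
LCM(50, 47) = 2350 / 1
LCM(50, 47) = 2350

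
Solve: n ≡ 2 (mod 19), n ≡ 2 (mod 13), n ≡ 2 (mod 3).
M = 19 × 13 × 3 = 741. M₁ = 39, y₁ ≡ 1 (mod 19). M₂ = 57, y₂ ≡ 8 (mod 13). M₃ = 247, y₃ ≡ 1 (mod 3). n = 2×39×1 + 2×57×8 + 2×247×1 ≡ 2 (mod 741)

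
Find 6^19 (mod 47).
Using repeated squaring. 19 = 16 + 2 + 1 (binary 10011). Repeated squaring mod 47: 6^1 ≡ 6; 6^2 ≡ 6² = 36 ≡ 36; 6^4 ≡ 36² = 1296 ≡ 27; 6^8 ≡ 27² = 729 ≡ 24; 6^16 ≡ 24² = 576 ≡ 12. Multiply: 6^19 = 6^16 × 6^2 × 6^1 ≡ 12 × 36 × 6 (mod 47): 12 × 36 = 432 ≡ 9; 9 × 6 = 54 ≡ 7. So 6^19 ≡ 7 (mod 47).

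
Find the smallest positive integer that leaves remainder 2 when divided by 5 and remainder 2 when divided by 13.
M = 5 × 13 = 65. M₁ = 13, y₁ ≡ 2 (mod 5). M₂ = 5, y₂ ≡ 8 (mod 13). n = 2×13×2 + 2×5×8 ≡ 2 (mod 65). The smallest positive such number is 2.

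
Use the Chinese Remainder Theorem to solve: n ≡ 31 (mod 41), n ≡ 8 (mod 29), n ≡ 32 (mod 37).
4213

Using the Chinese Remainder Theorem:
M = product of moduli = 43993
For equation 1: M_1 = 1073, 1073 ≡ 7 (mod 41), inverse of 1073 mod 41 is 6 (check: 7 × 6 = 42 ≡ 1 (mod 41))
For equation 2: M_2 = 1517, 1517 ≡ 9 (mod 29), inverse of 1517 mod 29 is 13 (check: 9 × 13 = 117 ≡ 1 (mod 29))
For equation 3: M_3 = 1189, 1189 ≡ 5 (mod 37), inverse of 1189 mod 37 is 15 (check: 5 × 15 = 75 ≡ 1 (mod 37))
Combine: n ≡ Σ r_i×M_i×(M_i⁻¹ mod m_i) = 31×1073×6 + 8×1517×13 + 32×1189×15 = 199578 + 157768 + 570720 = 928066
928066 mod 43993 = 4213
n ≡ 4213 (mod 43993)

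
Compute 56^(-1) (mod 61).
56^(-1) ≡ 12 (mod 61). Verification: 56 × 12 = 672 ≡ 1 (mod 61)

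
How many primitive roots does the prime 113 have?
Number of primitive roots mod 113 = φ(112) = 48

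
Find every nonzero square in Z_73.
QRs mod 73: {1, 2, 3, 4, 6, 8, 9, 12, 16, 18, 19, 23, 24, 25, 27, 32, 35, 36, 37, 38, 41, 46, 48, 49, 50, 54, 55, 57, 61, 64, 65, 67, 69, 70, 71, 72}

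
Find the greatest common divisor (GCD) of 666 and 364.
2

Using the Euclidean algorithm:
666 = 1 × 364 + 302
364 = 1 × 302 + 62
302 = 4 × 62 + 54
62 = 1 × 54 + 8
54 = 6 × 8 + 6
8 = 1 × 6 + 2
6 = 3 × 2 + 0

GCD(666, 364) = 2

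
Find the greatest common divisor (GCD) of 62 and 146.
2

Using the Euclidean algorithm:
62 = 0 × 146 + 62
146 = 2 × 62 + 22
62 = 2 × 22 + 18
22 = 1 × 18 + 4
18 = 4 × 4 + 2
4 = 2 × 2 + 0

GCD(62, 146) = 2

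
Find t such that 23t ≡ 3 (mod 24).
21

Since gcd(23, 24) = 1 divides 3, a solution exists.
Multiply both sides by the inverse of 23 mod 24:
  23^(-1) mod 24 = 23
  x ≡ 23 × 3 ≡ 69 ≡ 21 (mod 24)
Verification: 23 × 21 = 483 = 20 × 24 + 3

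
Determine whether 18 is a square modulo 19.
By Euler's criterion: 18^{9} ≡ 18 (mod 19). Since this equals -1 (≡ 18), 18 is not a QR.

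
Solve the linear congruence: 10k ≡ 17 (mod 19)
15

Since gcd(10, 19) = 1 divides 17, a solution exists.
Multiply both sides by the inverse of 10 mod 19:
  10^(-1) mod 19 = 2
  x ≡ 2 × 17 ≡ 34 ≡ 15 (mod 19)
Verification: 10 × 15 = 150 = 7 × 19 + 17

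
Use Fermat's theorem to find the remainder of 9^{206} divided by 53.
36

By Fermat's Little Theorem, a^(p-1) ≡ 1 (mod p) for prime p and gcd(a, p) = 1
Here p = 53, so 9^52 ≡ 1 (mod 53)
We can reduce the exponent: 206 mod 52 = 50
So 9^206 ≡ 9^50 (mod 53)
Computing: 9^50 mod 53 = 36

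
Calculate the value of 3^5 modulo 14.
5 = 4 + 1 (binary 101). Repeated squaring mod 14: 3^1 ≡ 3; 3^2 ≡ 3² = 9 ≡ 9; 3^4 ≡ 9² = 81 ≡ 11. Multiply: 3^5 = 3^4 × 3^1 ≡ 11 × 3 (mod 14): 11 × 3 = 33 ≡ 5. So 3^5 ≡ 5 (mod 14).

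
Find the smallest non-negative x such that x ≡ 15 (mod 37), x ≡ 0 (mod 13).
52

Using the Chinese Remainder Theorem:
M = product of moduli = 481
For equation 1: M_1 = 13, 13 ≡ 13 (mod 37), inverse of 13 mod 37 is 20 (check: 13 × 20 = 260 ≡ 1 (mod 37))
For equation 2: M_2 = 37, 37 ≡ 11 (mod 13), inverse of 37 mod 13 is 6 (check: 11 × 6 = 66 ≡ 1 (mod 13))
Combine: x ≡ Σ r_i×M_i×(M_i⁻¹ mod m_i) = 15×13×20 + 0×37×6 = 3900 + 0 = 3900
3900 mod 481 = 52
x ≡ 52 (mod 481)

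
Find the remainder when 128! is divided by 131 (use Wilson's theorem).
(130)! = (128)! × (129) × (130) ≡ -1 (mod 131). So (128)! ≡ -1 × [(130)(129)]^(-1) ≡ 65 (mod 131)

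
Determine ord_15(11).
Powers of 11 mod 15: 11^1≡11, 11^2≡1. Order = 2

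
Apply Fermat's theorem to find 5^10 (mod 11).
By Fermat's Little Theorem, 5^{10} ≡ 1 (mod 11) since 11 is prime and gcd(5, 11) = 1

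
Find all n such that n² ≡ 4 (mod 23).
The square roots of 4 mod 23 are 2 and 21. Verify: 2² = 4 ≡ 4 (mod 23)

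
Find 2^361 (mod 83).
Using Fermat: 2^{82} ≡ 1 (mod 83). 361 ≡ 33 (mod 82). So 2^{361} ≡ 2^{33} ≡ 71 (mod 83)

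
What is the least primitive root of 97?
5

A primitive root g modulo p has order p-1 = 96
Prime divisors of 96: [2, 3]
g is a primitive root iff g^(96/q) ≢ 1 (mod 97) for each prime divisor q
Testing small values:
  g = 2: 2^48 ≡ 1, 2^32 ≡ 35 (mod 97) → 2^48 ≡ 1, not primitive root
  g = 3: 3^48 ≡ 1, 3^32 ≡ 35 (mod 97) → 3^48 ≡ 1, not primitive root
  g = 4: 4^48 ≡ 1, 4^32 ≡ 61 (mod 97) → 4^48 ≡ 1, not primitive root
  g = 5: 5^48 ≡ 96, 5^32 ≡ 35 (mod 97) → none is 1, primitive root!
The smallest primitive root is 5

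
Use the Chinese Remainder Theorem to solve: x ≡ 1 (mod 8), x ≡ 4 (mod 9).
M = 8 × 9 = 72. M₁ = 9, y₁ ≡ 1 (mod 8). M₂ = 8, y₂ ≡ 8 (mod 9). x = 1×9×1 + 4×8×8 ≡ 49 (mod 72)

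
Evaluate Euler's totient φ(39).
24

Prime factorization: 39 = 3 × 13
Using the formula φ(n) = n × Π(1 - 1/p) for each prime factor p:
φ(39) = 39 × (1 - 1/3) × (1 - 1/13)
φ(39) = 24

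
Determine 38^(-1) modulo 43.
38^(-1) ≡ 17 (mod 43). Verification: 38 × 17 = 646 ≡ 1 (mod 43)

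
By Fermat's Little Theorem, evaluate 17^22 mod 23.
By Fermat's Little Theorem, 17^{22} ≡ 1 (mod 23) since 23 is prime and gcd(17, 23) = 1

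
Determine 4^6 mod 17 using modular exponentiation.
6 = 4 + 2 (binary 110). Repeated squaring mod 17: 4^1 ≡ 4; 4^2 ≡ 4² = 16 ≡ 16; 4^4 ≡ 16² = 256 ≡ 1. Multiply: 4^6 = 4^4 × 4^2 ≡ 1 × 16 (mod 17): 1 × 16 = 16 ≡ 16. So 4^6 ≡ 16 (mod 17).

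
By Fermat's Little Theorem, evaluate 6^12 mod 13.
By Fermat's Little Theorem, 6^{12} ≡ 1 (mod 13) since 13 is prime and gcd(6, 13) = 1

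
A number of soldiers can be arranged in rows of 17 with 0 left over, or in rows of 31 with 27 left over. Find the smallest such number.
M = 17 × 31 = 527. M₁ = 31, y₁ ≡ 11 (mod 17). M₂ = 17, y₂ ≡ 11 (mod 31). n = 0×31×11 + 27×17×11 ≡ 306 (mod 527). The smallest positive such number is 306.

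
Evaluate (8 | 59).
(8/59) = 8^{29} mod 59 = -1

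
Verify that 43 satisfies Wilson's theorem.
(42)! mod 43 = 42. Since this equals -1 (mod 43), Wilson confirms 43 is prime.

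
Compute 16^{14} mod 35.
11

Using successive squaring:
Binary expansion of 14: 1110
Powers of 16 mod 35 (each is the square of the previous):
  16^1 ≡ 16 (mod 35)
  16^2 ≡ 16² = 256 ≡ 11 (mod 35)
  16^4 ≡ 11² = 121 ≡ 16 (mod 35)
  16^8 ≡ 16² = 256 ≡ 11 (mod 35)
14 = 8 + 4 + 2, so 16^14 = 16^8 × 16^4 × 16^2 ≡ 11 × 16 × 11 (mod 35)
Multiplying step by step:
  11 × 16 = 176 ≡ 1 (mod 35)
  1 × 11 = 11 ≡ 11 (mod 35)
Result: 16^14 ≡ 11 (mod 35)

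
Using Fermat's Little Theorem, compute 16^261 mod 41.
By Fermat: 16^{40} ≡ 1 (mod 41). 261 = 6×40 + 21. So 16^{261} ≡ 16^{21} ≡ 16 (mod 41)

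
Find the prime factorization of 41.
41

Divide by primes starting from smallest:
41 ÷ 41 = 1

41 = 41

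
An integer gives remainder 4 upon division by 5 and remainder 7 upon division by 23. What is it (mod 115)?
M = 5 × 23 = 115. M₁ = 23, y₁ ≡ 2 (mod 5). M₂ = 5, y₂ ≡ 14 (mod 23). z = 4×23×2 + 7×5×14 ≡ 99 (mod 115). The smallest positive such number is 99.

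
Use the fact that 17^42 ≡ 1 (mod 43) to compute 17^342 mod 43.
By Fermat: 17^{42} ≡ 1 (mod 43). 342 ≡ 6 (mod 42). So 17^{342} ≡ 17^{6} ≡ 35 (mod 43)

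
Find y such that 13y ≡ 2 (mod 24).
2

Since gcd(13, 24) = 1 divides 2, a solution exists.
Multiply both sides by the inverse of 13 mod 24:
  13^(-1) mod 24 = 13
  x ≡ 13 × 2 ≡ 26 ≡ 2 (mod 24)
Verification: 13 × 2 = 26 = 1 × 24 + 2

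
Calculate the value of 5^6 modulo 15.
6 = 4 + 2 (binary 110). Repeated squaring mod 15: 5^1 ≡ 5; 5^2 ≡ 5² = 25 ≡ 10; 5^4 ≡ 10² = 100 ≡ 10. Multiply: 5^6 = 5^4 × 5^2 ≡ 10 × 10 (mod 15): 10 × 10 = 100 ≡ 10. So 5^6 ≡ 10 (mod 15).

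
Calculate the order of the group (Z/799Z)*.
736

Prime factorization: 799 = 17 × 47
Using the formula φ(n) = n × Π(1 - 1/p) for each prime factor p:
φ(799) = 799 × (1 - 1/17) × (1 - 1/47)
φ(799) = 736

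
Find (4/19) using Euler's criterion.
(4/19) = 4^{9} mod 19 = 1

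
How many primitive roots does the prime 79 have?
Number of primitive roots mod 79 = φ(78) = 24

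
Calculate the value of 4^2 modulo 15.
2 = 2 (binary 10). Repeated squaring mod 15: 4^1 ≡ 4; 4^2 ≡ 4² = 16 ≡ 1. So 4^2 ≡ 1 (mod 15).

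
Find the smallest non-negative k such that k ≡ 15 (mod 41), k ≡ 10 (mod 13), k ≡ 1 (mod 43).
16169

Using the Chinese Remainder Theorem:
M = product of moduli = 22919
For equation 1: M_1 = 559, 559 ≡ 26 (mod 41), inverse of 559 mod 41 is 30 (check: 26 × 30 = 780 ≡ 1 (mod 41))
For equation 2: M_2 = 1763, 1763 ≡ 8 (mod 13), inverse of 1763 mod 13 is 5 (check: 8 × 5 = 40 ≡ 1 (mod 13))
For equation 3: M_3 = 533, 533 ≡ 17 (mod 43), inverse of 533 mod 43 is 38 (check: 17 × 38 = 646 ≡ 1 (mod 43))
Combine: k ≡ Σ r_i×M_i×(M_i⁻¹ mod m_i) = 15×559×30 + 10×1763×5 + 1×533×38 = 251550 + 88150 + 20254 = 359954
359954 mod 22919 = 16169
k ≡ 16169 (mod 22919)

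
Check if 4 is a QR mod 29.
By Euler's criterion: 4^{14} ≡ 1 (mod 29). Since this equals 1, 4 is a QR.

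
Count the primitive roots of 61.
16

The number of primitive roots modulo p is φ(p-1) = φ(60)
φ(60) = 16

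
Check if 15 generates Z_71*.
p - 1 = 70 has prime divisors 2, 5, 7. Check 15^(70/q) mod 71 for each: 15^(70/2) = 15^35 ≡ 1, 15^(70/5) = 15^14 ≡ 25, 15^(70/7) = 15^10 ≡ 48 (mod 71). Since 15^35 ≡ 1 (mod 71), the order of 15 divides 35 (in fact the order is 35) ≠ 70, so it is not a primitive root.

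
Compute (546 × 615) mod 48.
30

(546 × 615) = 335790
335790 mod 48 = 30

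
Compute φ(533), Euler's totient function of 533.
480

Prime factorization: 533 = 13 × 41
Using the formula φ(n) = n × Π(1 - 1/p) for each prime factor p:
φ(533) = 533 × (1 - 1/13) × (1 - 1/41)
φ(533) = 480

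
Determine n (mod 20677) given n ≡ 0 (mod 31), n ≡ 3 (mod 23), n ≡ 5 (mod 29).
13113

Using the Chinese Remainder Theorem:
M = product of moduli = 20677
For equation 1: M_1 = 667, 667 ≡ 16 (mod 31), inverse of 667 mod 31 is 2 (check: 16 × 2 = 32 ≡ 1 (mod 31))
For equation 2: M_2 = 899, 899 ≡ 2 (mod 23), inverse of 899 mod 23 is 12 (check: 2 × 12 = 24 ≡ 1 (mod 23))
For equation 3: M_3 = 713, 713 ≡ 17 (mod 29), inverse of 713 mod 29 is 12 (check: 17 × 12 = 204 ≡ 1 (mod 29))
Combine: n ≡ Σ r_i×M_i×(M_i⁻¹ mod m_i) = 0×667×2 + 3×899×12 + 5×713×12 = 0 + 32364 + 42780 = 75144
75144 mod 20677 = 13113
n ≡ 13113 (mod 20677)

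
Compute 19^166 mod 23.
Using Fermat: 19^{22} ≡ 1 (mod 23). 166 ≡ 12 (mod 22). So 19^{166} ≡ 19^{12} ≡ 4 (mod 23)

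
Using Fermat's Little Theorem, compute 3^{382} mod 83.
59

By Fermat's Little Theorem, a^(p-1) ≡ 1 (mod p) for prime p and gcd(a, p) = 1
Here p = 83, so 3^82 ≡ 1 (mod 83)
We can reduce the exponent: 382 mod 82 = 54
So 3^382 ≡ 3^54 (mod 83)
Computing: 3^54 mod 83 = 59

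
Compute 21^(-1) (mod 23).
21^(-1) ≡ 11 (mod 23). Verification: 21 × 11 = 231 ≡ 1 (mod 23)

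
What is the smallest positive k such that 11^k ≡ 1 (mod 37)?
Powers of 11 mod 37: 11^1≡11, 11^2≡10, 11^3≡36, 11^4≡26, 11^5≡27, 11^6≡1. Order = 6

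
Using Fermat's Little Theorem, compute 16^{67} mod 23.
16

By Fermat's Little Theorem, a^(p-1) ≡ 1 (mod p) for prime p and gcd(a, p) = 1
Here p = 23, so 16^22 ≡ 1 (mod 23)
We can reduce the exponent: 67 mod 22 = 1
So 16^67 ≡ 16^1 (mod 23)
Computing: 16^1 mod 23 = 16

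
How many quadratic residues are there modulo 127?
For prime 127, there are (p-1)/2 = (127-1)/2 = 63 quadratic residues (excluding 0).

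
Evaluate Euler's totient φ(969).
576

Prime factorization: 969 = 3 × 17 × 19
Using the formula φ(n) = n × Π(1 - 1/p) for each prime factor p:
φ(969) = 969 × (1 - 1/3) × (1 - 1/17) × (1 - 1/19)
φ(969) = 576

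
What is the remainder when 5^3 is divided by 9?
3 = 2 + 1 (binary 11). Repeated squaring mod 9: 5^1 ≡ 5; 5^2 ≡ 5² = 25 ≡ 7. Multiply: 5^3 = 5^2 × 5^1 ≡ 7 × 5 (mod 9): 7 × 5 = 35 ≡ 8. So 5^3 ≡ 8 (mod 9).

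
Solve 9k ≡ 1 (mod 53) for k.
6

Using Extended Euclidean Algorithm:
gcd(9, 53) = 1
Bezout coefficients: 9 × 6 + 53 × -1 = 1
So 9 × 6 ≡ 1 (mod 53)
The inverse is 6 mod 53 = 6
Verification: 9 × 6 = 54 = 1 × 53 + 1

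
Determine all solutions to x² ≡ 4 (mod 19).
The square roots of 4 mod 19 are 17 and 2. Verify: 17² = 289 ≡ 4 (mod 19)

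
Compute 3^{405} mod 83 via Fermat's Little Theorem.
69

By Fermat's Little Theorem, a^(p-1) ≡ 1 (mod p) for prime p and gcd(a, p) = 1
Here p = 83, so 3^82 ≡ 1 (mod 83)
We can reduce the exponent: 405 mod 82 = 77
So 3^405 ≡ 3^77 (mod 83)
Computing: 3^77 mod 83 = 69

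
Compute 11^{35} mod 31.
6

Using successive squaring:
Binary expansion of 35: 100011
Powers of 11 mod 31 (each is the square of the previous):
  11^1 ≡ 11 (mod 31)
  11^2 ≡ 11² = 121 ≡ 28 (mod 31)
  11^4 ≡ 28² = 784 ≡ 9 (mod 31)
  11^8 ≡ 9² = 81 ≡ 19 (mod 31)
  11^16 ≡ 19² = 361 ≡ 20 (mod 31)
  11^32 ≡ 20² = 400 ≡ 28 (mod 31)
35 = 32 + 2 + 1, so 11^35 = 11^32 × 11^2 × 11^1 ≡ 28 × 28 × 11 (mod 31)
Multiplying step by step:
  28 × 28 = 784 ≡ 9 (mod 31)
  9 × 11 = 99 ≡ 6 (mod 31)
Result: 11^35 ≡ 6 (mod 31)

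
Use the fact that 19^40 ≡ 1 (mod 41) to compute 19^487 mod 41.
By Fermat: 19^{40} ≡ 1 (mod 41). 487 ≡ 7 (mod 40). So 19^{487} ≡ 19^{7} ≡ 30 (mod 41)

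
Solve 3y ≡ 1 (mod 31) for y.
21

Using Extended Euclidean Algorithm:
gcd(3, 31) = 1
Bezout coefficients: 3 × -10 + 31 × 1 = 1
So 3 × -10 ≡ 1 (mod 31)
The inverse is -10 mod 31 = 21
Verification: 3 × 21 = 63 = 2 × 31 + 1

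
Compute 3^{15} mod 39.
27

Using successive squaring:
Binary expansion of 15: 1111
Powers of 3 mod 39 (each is the square of the previous):
  3^1 ≡ 3 (mod 39)
  3^2 ≡ 3² = 9 ≡ 9 (mod 39)
  3^4 ≡ 9² = 81 ≡ 3 (mod 39)
  3^8 ≡ 3² = 9 ≡ 9 (mod 39)
15 = 8 + 4 + 2 + 1, so 3^15 = 3^8 × 3^4 × 3^2 × 3^1 ≡ 9 × 3 × 9 × 3 (mod 39)
Multiplying step by step:
  9 × 3 = 27 ≡ 27 (mod 39)
  27 × 9 = 243 ≡ 9 (mod 39)
  9 × 3 = 27 ≡ 27 (mod 39)
Result: 3^15 ≡ 27 (mod 39)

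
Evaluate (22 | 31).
(22/31) = 22^{15} mod 31 = -1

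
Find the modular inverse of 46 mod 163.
46^(-1) ≡ 39 (mod 163). Verification: 46 × 39 = 1794 ≡ 1 (mod 163)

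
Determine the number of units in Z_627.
360

Prime factorization: 627 = 3 × 11 × 19
Using the formula φ(n) = n × Π(1 - 1/p) for each prime factor p:
φ(627) = 627 × (1 - 1/3) × (1 - 1/11) × (1 - 1/19)
φ(627) = 360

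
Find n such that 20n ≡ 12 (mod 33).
27

Since gcd(20, 33) = 1 divides 12, a solution exists.
Multiply both sides by the inverse of 20 mod 33:
  20^(-1) mod 33 = 5
  x ≡ 5 × 12 ≡ 60 ≡ 27 (mod 33)
Verification: 20 × 27 = 540 = 16 × 33 + 12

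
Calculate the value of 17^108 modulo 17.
Using repeated squaring. 17 ≡ 0 (mod 17). 108 = 64 + 32 + 8 + 4 (binary 1101100). Repeated squaring mod 17: 0^1 ≡ 0; 0^2 ≡ 0² = 0 ≡ 0; 0^4 ≡ 0² = 0 ≡ 0; 0^8 ≡ 0² = 0 ≡ 0; 0^16 ≡ 0² = 0 ≡ 0; 0^32 ≡ 0² = 0 ≡ 0; 0^64 ≡ 0² = 0 ≡ 0. Multiply: 17^108 ≡ 0^64 × 0^32 × 0^8 × 0^4 ≡ 0 × 0 × 0 × 0 (mod 17): 0 × 0 = 0 ≡ 0; 0 × 0 = 0 ≡ 0; 0 × 0 = 0 ≡ 0. So 17^108 ≡ 0 (mod 17).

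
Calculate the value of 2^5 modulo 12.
5 = 4 + 1 (binary 101). Repeated squaring mod 12: 2^1 ≡ 2; 2^2 ≡ 2² = 4 ≡ 4; 2^4 ≡ 4² = 16 ≡ 4. Multiply: 2^5 = 2^4 × 2^1 ≡ 4 × 2 (mod 12): 4 × 2 = 8 ≡ 8. So 2^5 ≡ 8 (mod 12).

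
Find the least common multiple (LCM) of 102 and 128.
6528

First find GCD(102, 128) using the Euclidean algorithm:
102 = 0 × 128 + 102
128 = 1 × 102 + 26
102 = 3 × 26 + 24
26 = 1 × 24 + 2
24 = 12 × 2 + 0
GCD(102, 128) = 2

LCM formula: LCM(a, b) = (a × b) / GCD(a, b)
LCM(102, 128) = (102 × 128) / 2
LCM(102, 128) = 13056 / 2
LCM(102, 128) = 6528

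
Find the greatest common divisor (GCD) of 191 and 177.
1

Using the Euclidean algorithm:
191 = 1 × 177 + 14
177 = 12 × 14 + 9
14 = 1 × 9 + 5
9 = 1 × 5 + 4
5 = 1 × 4 + 1
4 = 4 × 1 + 0

GCD(191, 177) = 1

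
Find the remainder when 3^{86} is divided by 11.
By Fermat: 3^{10} ≡ 1 (mod 11). 86 = 8×10 + 6. So 3^{86} ≡ 3^{6} ≡ 3 (mod 11)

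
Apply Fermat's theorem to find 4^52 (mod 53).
By Fermat's Little Theorem, 4^{52} ≡ 1 (mod 53) since 53 is prime and gcd(4, 53) = 1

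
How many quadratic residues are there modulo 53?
For prime 53, there are (p-1)/2 = (53-1)/2 = 26 quadratic residues (excluding 0).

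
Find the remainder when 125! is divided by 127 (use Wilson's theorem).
(126)! = (125)! × (126) ≡ -1 (mod 127). So (125)! ≡ -1 × (126)^(-1) ≡ (-1)×(-1) = 1 (mod 127)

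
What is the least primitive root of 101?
2

A primitive root g modulo p has order p-1 = 100
Prime divisors of 100: [2, 5]
g is a primitive root iff g^(100/q) ≢ 1 (mod 101) for each prime divisor q
Testing small values:
  g = 2: 2^50 ≡ 100, 2^20 ≡ 95 (mod 101) → none is 1, primitive root!
The smallest primitive root is 2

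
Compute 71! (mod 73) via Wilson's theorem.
(72)! = (71)! × (72) ≡ -1 (mod 73). So (71)! ≡ -1 × (72)^(-1) ≡ (-1)×(-1) = 1 (mod 73)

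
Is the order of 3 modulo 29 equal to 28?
Yes, ord_29(3) = 28.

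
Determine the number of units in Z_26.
12

Prime factorization: 26 = 2 × 13
Using the formula φ(n) = n × Π(1 - 1/p) for each prime factor p:
φ(26) = 26 × (1 - 1/2) × (1 - 1/13)
φ(26) = 12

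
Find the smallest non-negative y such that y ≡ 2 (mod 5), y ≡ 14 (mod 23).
37

Using the Chinese Remainder Theorem:
M = product of moduli = 115
For equation 1: M_1 = 23, 23 ≡ 3 (mod 5), inverse of 23 mod 5 is 2 (check: 3 × 2 = 6 ≡ 1 (mod 5))
For equation 2: M_2 = 5, 5 ≡ 5 (mod 23), inverse of 5 mod 23 is 14 (check: 5 × 14 = 70 ≡ 1 (mod 23))
Combine: y ≡ Σ r_i×M_i×(M_i⁻¹ mod m_i) = 2×23×2 + 14×5×14 = 92 + 980 = 1072
1072 mod 115 = 37
y ≡ 37 (mod 115)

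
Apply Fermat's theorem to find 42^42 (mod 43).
By Fermat's Little Theorem, 42^{42} ≡ 1 (mod 43) since 43 is prime and gcd(42, 43) = 1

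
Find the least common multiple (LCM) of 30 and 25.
150

First find GCD(30, 25) using the Euclidean algorithm:
30 = 1 × 25 + 5
25 = 5 × 5 + 0
GCD(30, 25) = 5

LCM formula: LCM(a, b) = (a × b) / GCD(a, b)
LCM(30, 25) = (30 × 25) / 5
LCM(30, 25) = 750 / 5
LCM(30, 25) = 150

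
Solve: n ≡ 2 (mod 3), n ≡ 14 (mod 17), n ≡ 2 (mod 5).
M = 3 × 17 × 5 = 255. M₁ = 85, y₁ ≡ 1 (mod 3). M₂ = 15, y₂ ≡ 8 (mod 17). M₃ = 51, y₃ ≡ 1 (mod 5). n = 2×85×1 + 14×15×8 + 2×51×1 ≡ 167 (mod 255)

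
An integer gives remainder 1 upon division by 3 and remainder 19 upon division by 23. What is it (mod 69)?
M = 3 × 23 = 69. M₁ = 23, y₁ ≡ 2 (mod 3). M₂ = 3, y₂ ≡ 8 (mod 23). x = 1×23×2 + 19×3×8 ≡ 19 (mod 69). The smallest positive such number is 19.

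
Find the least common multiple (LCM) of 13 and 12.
156

First find GCD(13, 12) using the Euclidean algorithm:
13 = 1 × 12 + 1
12 = 12 × 1 + 0
GCD(13, 12) = 1

LCM formula: LCM(a, b) = (a × b) / GCD(a, b)
LCM(13, 12) = (13 × 12) / 1
LCM(13, 12) = 156 / 1
LCM(13, 12) = 156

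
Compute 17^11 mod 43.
Using repeated squaring. 11 = 8 + 2 + 1 (binary 1011). Repeated squaring mod 43: 17^1 ≡ 17; 17^2 ≡ 17² = 289 ≡ 31; 17^4 ≡ 31² = 961 ≡ 15; 17^8 ≡ 15² = 225 ≡ 10. Multiply: 17^11 = 17^8 × 17^2 × 17^1 ≡ 10 × 31 × 17 (mod 43): 10 × 31 = 310 ≡ 9; 9 × 17 = 153 ≡ 24. So 17^11 ≡ 24 (mod 43).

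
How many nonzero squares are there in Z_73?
For prime 73, there are (p-1)/2 = (73-1)/2 = 36 quadratic residues (excluding 0).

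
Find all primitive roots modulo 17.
Primitive roots mod 17: {3, 5, 6, 7, 10, 11, 12, 14}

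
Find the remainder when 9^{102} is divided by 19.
By Fermat: 9^{18} ≡ 1 (mod 19). 102 = 5×18 + 12. So 9^{102} ≡ 9^{12} ≡ 7 (mod 19)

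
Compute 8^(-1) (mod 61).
8^(-1) ≡ 23 (mod 61). Verification: 8 × 23 = 184 ≡ 1 (mod 61)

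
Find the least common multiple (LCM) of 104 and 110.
5720

First find GCD(104, 110) using the Euclidean algorithm:
104 = 0 × 110 + 104
110 = 1 × 104 + 6
104 = 17 × 6 + 2
6 = 3 × 2 + 0
GCD(104, 110) = 2

LCM formula: LCM(a, b) = (a × b) / GCD(a, b)
LCM(104, 110) = (104 × 110) / 2
LCM(104, 110) = 11440 / 2
LCM(104, 110) = 5720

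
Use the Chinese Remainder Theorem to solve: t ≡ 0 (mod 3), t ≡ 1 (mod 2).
M = 3 × 2 = 6. M₁ = 2, y₁ ≡ 2 (mod 3). M₂ = 3, y₂ ≡ 1 (mod 2). t = 0×2×2 + 1×3×1 ≡ 3 (mod 6)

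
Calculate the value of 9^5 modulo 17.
5 = 4 + 1 (binary 101). Repeated squaring mod 17: 9^1 ≡ 9; 9^2 ≡ 9² = 81 ≡ 13; 9^4 ≡ 13² = 169 ≡ 16. Multiply: 9^5 = 9^4 × 9^1 ≡ 16 × 9 (mod 17): 16 × 9 = 144 ≡ 8. So 9^5 ≡ 8 (mod 17).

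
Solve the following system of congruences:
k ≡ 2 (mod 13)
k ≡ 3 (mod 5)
28

Using the Chinese Remainder Theorem:
M = product of moduli = 65
For equation 1: M_1 = 5, 5 ≡ 5 (mod 13), inverse of 5 mod 13 is 8 (check: 5 × 8 = 40 ≡ 1 (mod 13))
For equation 2: M_2 = 13, 13 ≡ 3 (mod 5), inverse of 13 mod 5 is 2 (check: 3 × 2 = 6 ≡ 1 (mod 5))
Combine: k ≡ Σ r_i×M_i×(M_i⁻¹ mod m_i) = 2×5×8 + 3×13×2 = 80 + 78 = 158
158 mod 65 = 28
k ≡ 28 (mod 65)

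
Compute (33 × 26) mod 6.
0

(33 × 26) = 858
858 mod 6 = 0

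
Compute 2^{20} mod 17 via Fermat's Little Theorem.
16

By Fermat's Little Theorem, a^(p-1) ≡ 1 (mod p) for prime p and gcd(a, p) = 1
Here p = 17, so 2^16 ≡ 1 (mod 17)
We can reduce the exponent: 20 mod 16 = 4
So 2^20 ≡ 2^4 (mod 17)
Computing: 2^4 mod 17 = 16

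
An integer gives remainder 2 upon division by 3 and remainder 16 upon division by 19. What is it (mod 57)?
M = 3 × 19 = 57. M₁ = 19, y₁ ≡ 1 (mod 3). M₂ = 3, y₂ ≡ 13 (mod 19). z = 2×19×1 + 16×3×13 ≡ 35 (mod 57). The smallest positive such number is 35.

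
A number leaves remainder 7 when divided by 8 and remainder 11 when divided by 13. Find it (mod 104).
M = 8 × 13 = 104. M₁ = 13, y₁ ≡ 5 (mod 8). M₂ = 8, y₂ ≡ 5 (mod 13). z = 7×13×5 + 11×8×5 ≡ 63 (mod 104)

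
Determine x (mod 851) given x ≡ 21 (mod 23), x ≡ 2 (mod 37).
113

Using the Chinese Remainder Theorem:
M = product of moduli = 851
For equation 1: M_1 = 37, 37 ≡ 14 (mod 23), inverse of 37 mod 23 is 5 (check: 14 × 5 = 70 ≡ 1 (mod 23))
For equation 2: M_2 = 23, 23 ≡ 23 (mod 37), inverse of 23 mod 37 is 29 (check: 23 × 29 = 667 ≡ 1 (mod 37))
Combine: x ≡ Σ r_i×M_i×(M_i⁻¹ mod m_i) = 21×37×5 + 2×23×29 = 3885 + 1334 = 5219
5219 mod 851 = 113
x ≡ 113 (mod 851)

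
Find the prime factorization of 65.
5 × 13

Divide by primes starting from smallest:
65 ÷ 5 = 13
13 ÷ 13 = 1

65 = 5 × 13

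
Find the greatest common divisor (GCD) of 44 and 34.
2

Using the Euclidean algorithm:
44 = 1 × 34 + 10
34 = 3 × 10 + 4
10 = 2 × 4 + 2
4 = 2 × 2 + 0

GCD(44, 34) = 2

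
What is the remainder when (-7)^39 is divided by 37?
Using Fermat: (-7)^{36} ≡ 1 (mod 37). 39 ≡ 3 (mod 36). So (-7)^{39} ≡ (-7)^{3} ≡ 27 (mod 37)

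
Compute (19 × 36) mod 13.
8

(19 × 36) = 684
684 mod 13 = 8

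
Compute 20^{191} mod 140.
20

Using successive squaring:
Binary expansion of 191: 10111111
Powers of 20 mod 140 (each is the square of the previous):
  20^1 ≡ 20 (mod 140)
  20^2 ≡ 20² = 400 ≡ 120 (mod 140)
  20^4 ≡ 120² = 14400 ≡ 120 (mod 140)
  20^8 ≡ 120² = 14400 ≡ 120 (mod 140)
  20^16 ≡ 120² = 14400 ≡ 120 (mod 140)
  20^32 ≡ 120² = 14400 ≡ 120 (mod 140)
  20^64 ≡ 120² = 14400 ≡ 120 (mod 140)
  20^128 ≡ 120² = 14400 ≡ 120 (mod 140)
191 = 128 + 32 + 16 + 8 + 4 + 2 + 1, so 20^191 = 20^128 × 20^32 × 20^16 × 20^8 × 20^4 × 20^2 × 20^1 ≡ 120 × 120 × 120 × 120 × 120 × 120 × 20 (mod 140)
Multiplying step by step:
  120 × 120 = 14400 ≡ 120 (mod 140)
  120 × 120 = 14400 ≡ 120 (mod 140)
  120 × 120 = 14400 ≡ 120 (mod 140)
  120 × 120 = 14400 ≡ 120 (mod 140)
  120 × 120 = 14400 ≡ 120 (mod 140)
  120 × 20 = 2400 ≡ 20 (mod 140)
Result: 20^191 ≡ 20 (mod 140)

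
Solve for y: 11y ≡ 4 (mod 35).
29

Since gcd(11, 35) = 1 divides 4, a solution exists.
Multiply both sides by the inverse of 11 mod 35:
  11^(-1) mod 35 = 16
  x ≡ 16 × 4 ≡ 64 ≡ 29 (mod 35)
Verification: 11 × 29 = 319 = 9 × 35 + 4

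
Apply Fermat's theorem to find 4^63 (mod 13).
By Fermat: 4^{12} ≡ 1 (mod 13). 63 = 5×12 + 3. So 4^{63} ≡ 4^{3} ≡ 12 (mod 13)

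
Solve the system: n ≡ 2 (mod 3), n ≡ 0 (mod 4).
M = 3 × 4 = 12. M₁ = 4, y₁ ≡ 1 (mod 3). M₂ = 3, y₂ ≡ 3 (mod 4). n = 2×4×1 + 0×3×3 ≡ 8 (mod 12)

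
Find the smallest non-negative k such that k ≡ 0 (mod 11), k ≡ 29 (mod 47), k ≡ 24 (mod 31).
12672

Using the Chinese Remainder Theorem:
M = product of moduli = 16027
For equation 1: M_1 = 1457, 1457 ≡ 5 (mod 11), inverse of 1457 mod 11 is 9 (check: 5 × 9 = 45 ≡ 1 (mod 11))
For equation 2: M_2 = 341, 341 ≡ 12 (mod 47), inverse of 341 mod 47 is 4 (check: 12 × 4 = 48 ≡ 1 (mod 47))
For equation 3: M_3 = 517, 517 ≡ 21 (mod 31), inverse of 517 mod 31 is 3 (check: 21 × 3 = 63 ≡ 1 (mod 31))
Combine: k ≡ Σ r_i×M_i×(M_i⁻¹ mod m_i) = 0×1457×9 + 29×341×4 + 24×517×3 = 0 + 39556 + 37224 = 76780
76780 mod 16027 = 12672
k ≡ 12672 (mod 16027)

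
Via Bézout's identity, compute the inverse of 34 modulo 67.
Extended GCD: 34(2) + 67(-1) = 1. So 34^(-1) ≡ 2 ≡ 2 (mod 67). Verify: 34 × 2 = 68 ≡ 1 (mod 67)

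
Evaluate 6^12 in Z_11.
Using Fermat: 6^{10} ≡ 1 (mod 11). 12 ≡ 2 (mod 10). So 6^{12} ≡ 6^{2} ≡ 3 (mod 11)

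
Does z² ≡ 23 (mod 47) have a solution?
By Euler's criterion: 23^{23} ≡ 46 (mod 47). Since this equals -1 (≡ 46), 23 is not a QR.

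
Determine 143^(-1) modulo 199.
143^(-1) ≡ 167 (mod 199). Verification: 143 × 167 = 23881 ≡ 1 (mod 199)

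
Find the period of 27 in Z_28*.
Powers of 27 mod 28: 27^1≡27, 27^2≡1. Order = 2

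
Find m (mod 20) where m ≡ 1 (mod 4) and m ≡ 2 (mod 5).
M = 4 × 5 = 20. M₁ = 5, y₁ ≡ 1 (mod 4). M₂ = 4, y₂ ≡ 4 (mod 5). m = 1×5×1 + 2×4×4 ≡ 17 (mod 20)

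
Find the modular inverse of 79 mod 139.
79^(-1) ≡ 44 (mod 139). Verification: 79 × 44 = 3476 ≡ 1 (mod 139)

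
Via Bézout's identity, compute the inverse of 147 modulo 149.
Extended GCD: 147(74) + 149(-73) = 1. So 147^(-1) ≡ 74 ≡ 74 (mod 149). Verify: 147 × 74 = 10878 ≡ 1 (mod 149)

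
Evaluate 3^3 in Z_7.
3 = 2 + 1 (binary 11). Repeated squaring mod 7: 3^1 ≡ 3; 3^2 ≡ 3² = 9 ≡ 2. Multiply: 3^3 = 3^2 × 3^1 ≡ 2 × 3 (mod 7): 2 × 3 = 6 ≡ 6. So 3^3 ≡ 6 (mod 7).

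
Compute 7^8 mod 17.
8 = 8 (binary 1000). Repeated squaring mod 17: 7^1 ≡ 7; 7^2 ≡ 7² = 49 ≡ 15; 7^4 ≡ 15² = 225 ≡ 4; 7^8 ≡ 4² = 16 ≡ 16. So 7^8 ≡ 16 (mod 17).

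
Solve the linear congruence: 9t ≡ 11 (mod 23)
14

Since gcd(9, 23) = 1 divides 11, a solution exists.
Multiply both sides by the inverse of 9 mod 23:
  9^(-1) mod 23 = 18
  x ≡ 18 × 11 ≡ 198 ≡ 14 (mod 23)
Verification: 9 × 14 = 126 = 5 × 23 + 11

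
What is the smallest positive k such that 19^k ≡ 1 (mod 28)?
Powers of 19 mod 28: 19^1≡19, 19^2≡25, 19^3≡27, 19^4≡9, 19^5≡3, 19^6≡1. Order = 6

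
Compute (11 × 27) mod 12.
9

(11 × 27) = 297
297 mod 12 = 9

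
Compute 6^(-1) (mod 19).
6^(-1) ≡ 16 (mod 19). Verification: 6 × 16 = 96 ≡ 1 (mod 19)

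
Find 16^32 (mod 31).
Using Fermat: 16^{30} ≡ 1 (mod 31). 32 ≡ 2 (mod 30). So 16^{32} ≡ 16^{2} ≡ 8 (mod 31)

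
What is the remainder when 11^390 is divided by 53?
Using Fermat: 11^{52} ≡ 1 (mod 53). 390 ≡ 26 (mod 52). So 11^{390} ≡ 11^{26} ≡ 1 (mod 53)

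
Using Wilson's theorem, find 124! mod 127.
(126)! = (124)! × (125) × (126) ≡ -1 (mod 127). So (124)! ≡ -1 × [(126)(125)]^(-1) ≡ 63 (mod 127)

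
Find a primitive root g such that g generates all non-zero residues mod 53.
p - 1 = 52 has prime divisors 2, 13. h is a primitive root mod 53 iff h^(52/q) ≢ 1 (mod 53) for each such q.
h = 2: 2^26 ≡ 52, 2^4 ≡ 16 (mod 53); none is 1, so 2 has order 52 and is a primitive root.
The smallest primitive root mod 53 is g = 2.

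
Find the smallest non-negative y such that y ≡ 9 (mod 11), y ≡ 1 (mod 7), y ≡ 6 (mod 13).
526

Using the Chinese Remainder Theorem:
M = product of moduli = 1001
For equation 1: M_1 = 91, 91 ≡ 3 (mod 11), inverse of 91 mod 11 is 4 (check: 3 × 4 = 12 ≡ 1 (mod 11))
For equation 2: M_2 = 143, 143 ≡ 3 (mod 7), inverse of 143 mod 7 is 5 (check: 3 × 5 = 15 ≡ 1 (mod 7))
For equation 3: M_3 = 77, 77 ≡ 12 (mod 13), inverse of 77 mod 13 is 12 (check: 12 × 12 = 144 ≡ 1 (mod 13))
Combine: y ≡ Σ r_i×M_i×(M_i⁻¹ mod m_i) = 9×91×4 + 1×143×5 + 6×77×12 = 3276 + 715 + 5544 = 9535
9535 mod 1001 = 526
y ≡ 526 (mod 1001)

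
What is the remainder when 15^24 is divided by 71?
Using repeated squaring. 24 = 16 + 8 (binary 11000). Repeated squaring mod 71: 15^1 ≡ 15; 15^2 ≡ 15² = 225 ≡ 12; 15^4 ≡ 12² = 144 ≡ 2; 15^8 ≡ 2² = 4 ≡ 4; 15^16 ≡ 4² = 16 ≡ 16. Multiply: 15^24 = 15^16 × 15^8 ≡ 16 × 4 (mod 71): 16 × 4 = 64 ≡ 64. So 15^24 ≡ 64 (mod 71).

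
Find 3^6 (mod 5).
6 = 4 + 2 (binary 110). Repeated squaring mod 5: 3^1 ≡ 3; 3^2 ≡ 3² = 9 ≡ 4; 3^4 ≡ 4² = 16 ≡ 1. Multiply: 3^6 = 3^4 × 3^2 ≡ 1 × 4 (mod 5): 1 × 4 = 4 ≡ 4. So 3^6 ≡ 4 (mod 5).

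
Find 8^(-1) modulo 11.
7

Using Extended Euclidean Algorithm:
gcd(8, 11) = 1
Bezout coefficients: 8 × -4 + 11 × 3 = 1
So 8 × -4 ≡ 1 (mod 11)
The inverse is -4 mod 11 = 7
Verification: 8 × 7 = 56 = 5 × 11 + 1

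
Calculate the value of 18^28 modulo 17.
Using Fermat: 18^{16} ≡ 1 (mod 17). 28 ≡ 12 (mod 16). So 18^{28} ≡ 18^{12} ≡ 1 (mod 17)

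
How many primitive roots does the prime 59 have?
Number of primitive roots mod 59 = φ(58) = 28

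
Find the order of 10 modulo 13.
Powers of 10 mod 13: 10^1≡10, 10^2≡9, 10^3≡12, 10^4≡3, 10^5≡4, 10^6≡1. Order = 6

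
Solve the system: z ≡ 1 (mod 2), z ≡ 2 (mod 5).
M = 2 × 5 = 10. M₁ = 5, y₁ ≡ 1 (mod 2). M₂ = 2, y₂ ≡ 3 (mod 5). z = 1×5×1 + 2×2×3 ≡ 7 (mod 10)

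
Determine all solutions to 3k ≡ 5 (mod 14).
11

Since gcd(3, 14) = 1 divides 5, a solution exists.
Multiply both sides by the inverse of 3 mod 14:
  3^(-1) mod 14 = 5
  x ≡ 5 × 5 ≡ 25 ≡ 11 (mod 14)
Verification: 3 × 11 = 33 = 2 × 14 + 5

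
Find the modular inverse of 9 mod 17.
9^(-1) ≡ 2 (mod 17). Verification: 9 × 2 = 18 ≡ 1 (mod 17)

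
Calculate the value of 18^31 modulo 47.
Using repeated squaring. 31 = 16 + 8 + 4 + 2 + 1 (binary 11111). Repeated squaring mod 47: 18^1 ≡ 18; 18^2 ≡ 18² = 324 ≡ 42; 18^4 ≡ 42² = 1764 ≡ 25; 18^8 ≡ 25² = 625 ≡ 14; 18^16 ≡ 14² = 196 ≡ 8. Multiply: 18^31 = 18^16 × 18^8 × 18^4 × 18^2 × 18^1 ≡ 8 × 14 × 25 × 42 × 18 (mod 47): 8 × 14 = 112 ≡ 18; 18 × 25 = 450 ≡ 27; 27 × 42 = 1134 ≡ 6; 6 × 18 = 108 ≡ 14. So 18^31 ≡ 14 (mod 47).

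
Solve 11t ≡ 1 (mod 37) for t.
27

Using Extended Euclidean Algorithm:
gcd(11, 37) = 1
Bezout coefficients: 11 × -10 + 37 × 3 = 1
So 11 × -10 ≡ 1 (mod 37)
The inverse is -10 mod 37 = 27
Verification: 11 × 27 = 297 = 8 × 37 + 1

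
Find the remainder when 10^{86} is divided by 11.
By Fermat: 10^{10} ≡ 1 (mod 11). 86 = 8×10 + 6. So 10^{86} ≡ 10^{6} ≡ 1 (mod 11)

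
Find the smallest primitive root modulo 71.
p - 1 = 70 has prime divisors 2, 5, 7. h is a primitive root mod 71 iff h^(70/q) ≢ 1 (mod 71) for each such q.
h = 2: 2^35 ≡ 1, 2^14 ≡ 54, 2^10 ≡ 30 (mod 71); 2^35 ≡ 1, so not a primitive root.
h = 3: 3^35 ≡ 1, 3^14 ≡ 54, 3^10 ≡ 48 (mod 71); 3^35 ≡ 1, so not a primitive root.
h = 4: 4^35 ≡ 1, 4^14 ≡ 5, 4^10 ≡ 48 (mod 71); 4^35 ≡ 1, so not a primitive root.
h = 5: 5^35 ≡ 1, 5^14 ≡ 57, 5^10 ≡ 1 (mod 71); 5^35 ≡ 1, so not a primitive root.
h = 6: 6^35 ≡ 1, 6^14 ≡ 5, 6^10 ≡ 20 (mod 71); 6^35 ≡ 1, so not a primitive root.
h = 7: 7^35 ≡ 70, 7^14 ≡ 54, 7^10 ≡ 45 (mod 71); none is 1, so 7 has order 70 and is a primitive root.
The smallest primitive root mod 71 is g = 7.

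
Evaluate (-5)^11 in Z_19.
Using repeated squaring. (-5) ≡ 14 (mod 19). 11 = 8 + 2 + 1 (binary 1011). Repeated squaring mod 19: 14^1 ≡ 14; 14^2 ≡ 14² = 196 ≡ 6; 14^4 ≡ 6² = 36 ≡ 17; 14^8 ≡ 17² = 289 ≡ 4. Multiply: (-5)^11 ≡ 14^8 × 14^2 × 14^1 ≡ 4 × 6 × 14 (mod 19): 4 × 6 = 24 ≡ 5; 5 × 14 = 70 ≡ 13. So (-5)^11 ≡ 13 (mod 19).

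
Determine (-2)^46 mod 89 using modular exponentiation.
Using repeated squaring. (-2) ≡ 87 (mod 89). 46 = 32 + 8 + 4 + 2 (binary 101110). Repeated squaring mod 89: 87^1 ≡ 87; 87^2 ≡ 87² = 7569 ≡ 4; 87^4 ≡ 4² = 16 ≡ 16; 87^8 ≡ 16² = 256 ≡ 78; 87^16 ≡ 78² = 6084 ≡ 32; 87^32 ≡ 32² = 1024 ≡ 45. Multiply: (-2)^46 ≡ 87^32 × 87^8 × 87^4 × 87^2 ≡ 45 × 78 × 16 × 4 (mod 89): 45 × 78 = 3510 ≡ 39; 39 × 16 = 624 ≡ 1; 1 × 4 = 4 ≡ 4. So (-2)^46 ≡ 4 (mod 89).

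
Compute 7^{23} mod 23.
7

Using successive squaring:
Binary expansion of 23: 10111
Powers of 7 mod 23 (each is the square of the previous):
  7^1 ≡ 7 (mod 23)
  7^2 ≡ 7² = 49 ≡ 3 (mod 23)
  7^4 ≡ 3² = 9 ≡ 9 (mod 23)
  7^8 ≡ 9² = 81 ≡ 12 (mod 23)
  7^16 ≡ 12² = 144 ≡ 6 (mod 23)
23 = 16 + 4 + 2 + 1, so 7^23 = 7^16 × 7^4 × 7^2 × 7^1 ≡ 6 × 9 × 3 × 7 (mod 23)
Multiplying step by step:
  6 × 9 = 54 ≡ 8 (mod 23)
  8 × 3 = 24 ≡ 1 (mod 23)
  1 × 7 = 7 ≡ 7 (mod 23)
Result: 7^23 ≡ 7 (mod 23)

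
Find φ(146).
72

Prime factorization: 146 = 2 × 73
Using the formula φ(n) = n × Π(1 - 1/p) for each prime factor p:
φ(146) = 146 × (1 - 1/2) × (1 - 1/73)
φ(146) = 72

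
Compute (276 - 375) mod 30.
21

(276 - 375) = -99
-99 mod 30 = 21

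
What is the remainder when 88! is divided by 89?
By Wilson's theorem, (88)! ≡ -1 ≡ 88 (mod 89)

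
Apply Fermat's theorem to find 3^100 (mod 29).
By Fermat: 3^{28} ≡ 1 (mod 29). 100 = 3×28 + 16. So 3^{100} ≡ 3^{16} ≡ 20 (mod 29)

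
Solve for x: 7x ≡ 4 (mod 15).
7

Since gcd(7, 15) = 1 divides 4, a solution exists.
Multiply both sides by the inverse of 7 mod 15:
  7^(-1) mod 15 = 13
  x ≡ 13 × 4 ≡ 52 ≡ 7 (mod 15)
Verification: 7 × 7 = 49 = 3 × 15 + 4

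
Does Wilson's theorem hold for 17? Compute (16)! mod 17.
(16)! mod 17 = 16. Since this equals -1 (mod 17), Wilson confirms 17 is prime.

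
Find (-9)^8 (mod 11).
(-9) ≡ 2 (mod 11). 8 = 8 (binary 1000). Repeated squaring mod 11: 2^1 ≡ 2; 2^2 ≡ 2² = 4 ≡ 4; 2^4 ≡ 4² = 16 ≡ 5; 2^8 ≡ 5² = 25 ≡ 3. So (-9)^8 ≡ 3 (mod 11).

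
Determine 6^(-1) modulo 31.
6^(-1) ≡ 26 (mod 31). Verification: 6 × 26 = 156 ≡ 1 (mod 31)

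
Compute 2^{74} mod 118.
46

Using successive squaring:
Binary expansion of 74: 1001010
Powers of 2 mod 118 (each is the square of the previous):
  2^1 ≡ 2 (mod 118)
  2^2 ≡ 2² = 4 ≡ 4 (mod 118)
  2^4 ≡ 4² = 16 ≡ 16 (mod 118)
  2^8 ≡ 16² = 256 ≡ 20 (mod 118)
  2^16 ≡ 20² = 400 ≡ 46 (mod 118)
  2^32 ≡ 46² = 2116 ≡ 110 (mod 118)
  2^64 ≡ 110² = 12100 ≡ 64 (mod 118)
74 = 64 + 8 + 2, so 2^74 = 2^64 × 2^8 × 2^2 ≡ 64 × 20 × 4 (mod 118)
Multiplying step by step:
  64 × 20 = 1280 ≡ 100 (mod 118)
  100 × 4 = 400 ≡ 46 (mod 118)
Result: 2^74 ≡ 46 (mod 118)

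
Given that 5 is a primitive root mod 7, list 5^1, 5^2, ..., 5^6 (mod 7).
g^1, g^2, ..., g^{6} mod 7: {5, 4, 6, 2, 3, 1}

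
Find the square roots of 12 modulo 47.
The square roots of 12 mod 47 are 24 and 23. Verify: 24² = 576 ≡ 12 (mod 47)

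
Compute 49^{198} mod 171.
1

Using successive squaring:
Binary expansion of 198: 11000110
Powers of 49 mod 171 (each is the square of the previous):
  49^1 ≡ 49 (mod 171)
  49^2 ≡ 49² = 2401 ≡ 7 (mod 171)
  49^4 ≡ 7² = 49 ≡ 49 (mod 171)
  49^8 ≡ 49² = 2401 ≡ 7 (mod 171)
  49^16 ≡ 7² = 49 ≡ 49 (mod 171)
  49^32 ≡ 49² = 2401 ≡ 7 (mod 171)
  49^64 ≡ 7² = 49 ≡ 49 (mod 171)
  49^128 ≡ 49² = 2401 ≡ 7 (mod 171)
198 = 128 + 64 + 4 + 2, so 49^198 = 49^128 × 49^64 × 49^4 × 49^2 ≡ 7 × 49 × 49 × 7 (mod 171)
Multiplying step by step:
  7 × 49 = 343 ≡ 1 (mod 171)
  1 × 49 = 49 ≡ 49 (mod 171)
  49 × 7 = 343 ≡ 1 (mod 171)
Result: 49^198 ≡ 1 (mod 171)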